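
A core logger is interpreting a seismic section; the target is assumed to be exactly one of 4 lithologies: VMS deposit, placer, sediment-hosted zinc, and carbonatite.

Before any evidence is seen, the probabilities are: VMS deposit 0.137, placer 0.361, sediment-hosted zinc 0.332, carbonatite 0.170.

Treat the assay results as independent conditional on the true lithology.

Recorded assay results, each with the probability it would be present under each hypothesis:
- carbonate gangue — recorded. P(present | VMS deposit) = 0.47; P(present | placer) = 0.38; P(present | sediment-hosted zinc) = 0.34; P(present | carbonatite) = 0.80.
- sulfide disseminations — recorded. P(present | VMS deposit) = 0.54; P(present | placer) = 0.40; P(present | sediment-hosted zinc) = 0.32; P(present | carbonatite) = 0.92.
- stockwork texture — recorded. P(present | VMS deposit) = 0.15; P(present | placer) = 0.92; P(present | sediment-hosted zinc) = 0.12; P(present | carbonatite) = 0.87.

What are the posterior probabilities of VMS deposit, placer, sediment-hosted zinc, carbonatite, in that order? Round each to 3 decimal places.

0.031, 0.299, 0.026, 0.645

For each hypothesis, the unnormalized posterior weight is prior × product of the assay result likelihoods:
  VMS deposit: 0.137 × 0.47 × 0.54 × 0.15 = 0.0052156
  placer: 0.361 × 0.38 × 0.40 × 0.92 = 0.050482
  sediment-hosted zinc: 0.332 × 0.34 × 0.32 × 0.12 = 0.0043346
  carbonatite: 0.170 × 0.80 × 0.92 × 0.87 = 0.10885
Normalizing constant Z = 0.0052156 + 0.050482 + 0.0043346 + 0.10885 = 0.16889.
P(VMS deposit | evidence) = 0.0052156 / 0.16889 ≈ 0.031
P(placer | evidence) = 0.050482 / 0.16889 ≈ 0.299
P(sediment-hosted zinc | evidence) = 0.0043346 / 0.16889 ≈ 0.026
P(carbonatite | evidence) = 0.10885 / 0.16889 ≈ 0.645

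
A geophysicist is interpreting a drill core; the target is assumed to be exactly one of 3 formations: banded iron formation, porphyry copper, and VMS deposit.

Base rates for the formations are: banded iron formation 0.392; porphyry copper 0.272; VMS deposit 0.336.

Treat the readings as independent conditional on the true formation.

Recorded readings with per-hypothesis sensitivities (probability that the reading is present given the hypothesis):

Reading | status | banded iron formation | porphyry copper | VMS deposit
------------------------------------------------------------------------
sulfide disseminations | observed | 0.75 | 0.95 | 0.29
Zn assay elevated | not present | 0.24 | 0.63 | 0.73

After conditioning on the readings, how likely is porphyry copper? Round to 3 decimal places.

For each hypothesis, the unnormalized posterior weight is prior × product of the reading likelihoods (using 1 − P(present | H) for each absent reading):
  banded iron formation: 0.392 × 0.75 × (1 − 0.24) = 0.22344
  porphyry copper: 0.272 × 0.95 × (1 − 0.63) = 0.095608
  VMS deposit: 0.336 × 0.29 × (1 − 0.73) = 0.026309
Marginal likelihood of the evidence = 0.34536.
P(porphyry copper | evidence) = 0.095608 / 0.34536 ≈ 0.277.

0.277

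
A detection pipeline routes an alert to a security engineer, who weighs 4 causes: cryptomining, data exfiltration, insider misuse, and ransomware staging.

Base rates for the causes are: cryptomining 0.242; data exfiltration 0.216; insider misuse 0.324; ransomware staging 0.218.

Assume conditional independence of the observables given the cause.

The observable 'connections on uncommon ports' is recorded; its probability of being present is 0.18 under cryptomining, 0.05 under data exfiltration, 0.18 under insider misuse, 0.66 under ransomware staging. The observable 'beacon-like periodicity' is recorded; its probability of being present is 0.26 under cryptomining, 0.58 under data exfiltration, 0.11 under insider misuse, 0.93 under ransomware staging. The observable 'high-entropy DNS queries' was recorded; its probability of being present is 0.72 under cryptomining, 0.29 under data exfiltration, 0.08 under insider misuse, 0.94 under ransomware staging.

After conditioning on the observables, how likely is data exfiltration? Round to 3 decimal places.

By Bayes' rule with conditional independence, the unnormalized weight for each hypothesis is prior × ∏ likelihoods:
  cryptomining: 0.242 × 0.18 × 0.26 × 0.72 = 0.0081544
  data exfiltration: 0.216 × 0.05 × 0.58 × 0.29 = 0.0018166
  insider misuse: 0.324 × 0.18 × 0.11 × 0.08 = 0.00051322
  ransomware staging: 0.218 × 0.66 × 0.93 × 0.94 = 0.12578
The unnormalized weights sum to 0.13626.
P(data exfiltration | evidence) = 0.0018166 / 0.13626 ≈ 0.013.

0.013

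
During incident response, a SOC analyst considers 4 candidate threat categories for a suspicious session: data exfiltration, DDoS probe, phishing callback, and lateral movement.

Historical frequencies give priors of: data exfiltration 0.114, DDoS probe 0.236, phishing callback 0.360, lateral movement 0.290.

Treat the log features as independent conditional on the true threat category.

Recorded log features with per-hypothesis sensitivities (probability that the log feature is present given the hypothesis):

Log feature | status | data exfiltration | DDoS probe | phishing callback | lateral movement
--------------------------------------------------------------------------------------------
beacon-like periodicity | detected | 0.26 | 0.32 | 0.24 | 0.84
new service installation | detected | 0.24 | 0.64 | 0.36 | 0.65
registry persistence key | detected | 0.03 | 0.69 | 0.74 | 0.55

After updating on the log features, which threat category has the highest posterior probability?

lateral movement

Multiply each prior by the joint likelihood of the log feature pattern:
  data exfiltration: 0.114 × 0.26 × 0.24 × 0.03 = 0.00021341
  DDoS probe: 0.236 × 0.32 × 0.64 × 0.69 = 0.03335
  phishing callback: 0.360 × 0.24 × 0.36 × 0.74 = 0.023017
  lateral movement: 0.290 × 0.84 × 0.65 × 0.55 = 0.087087
The unnormalized weights sum to 0.14367.
P(data exfiltration | evidence) ≈ 0.00021341 / 0.14367 ≈ 0.001
P(DDoS probe | evidence) ≈ 0.03335 / 0.14367 ≈ 0.232
P(phishing callback | evidence) ≈ 0.023017 / 0.14367 ≈ 0.160
P(lateral movement | evidence) ≈ 0.087087 / 0.14367 ≈ 0.606
The largest is 0.606, so lateral movement is most probable.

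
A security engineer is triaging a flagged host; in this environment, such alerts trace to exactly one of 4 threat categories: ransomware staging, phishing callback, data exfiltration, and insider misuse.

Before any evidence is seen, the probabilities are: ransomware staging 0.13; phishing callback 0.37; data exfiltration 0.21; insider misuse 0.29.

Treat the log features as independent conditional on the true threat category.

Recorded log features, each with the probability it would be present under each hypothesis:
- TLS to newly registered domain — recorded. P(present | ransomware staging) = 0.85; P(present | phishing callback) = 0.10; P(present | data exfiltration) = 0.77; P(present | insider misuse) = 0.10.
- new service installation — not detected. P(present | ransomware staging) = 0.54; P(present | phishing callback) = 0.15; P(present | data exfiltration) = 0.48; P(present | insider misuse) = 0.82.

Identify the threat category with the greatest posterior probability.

data exfiltration

For each hypothesis, the unnormalized posterior weight is prior × product of the log feature likelihoods (using 1 − P(present | H) for each absent log feature):
  ransomware staging: 0.13 × 0.85 × (1 − 0.54) = 0.05083
  phishing callback: 0.37 × 0.10 × (1 − 0.15) = 0.03145
  data exfiltration: 0.21 × 0.77 × (1 − 0.48) = 0.084084
  insider misuse: 0.29 × 0.10 × (1 − 0.82) = 0.00522
Normalizing constant Z = 0.05083 + 0.03145 + 0.084084 + 0.00522 = 0.17158.
P(ransomware staging | evidence) ≈ 0.05083 / 0.17158 ≈ 0.296
P(phishing callback | evidence) ≈ 0.03145 / 0.17158 ≈ 0.183
P(data exfiltration | evidence) ≈ 0.084084 / 0.17158 ≈ 0.490
P(insider misuse | evidence) ≈ 0.00522 / 0.17158 ≈ 0.030
The largest is 0.490, so data exfiltration is most probable.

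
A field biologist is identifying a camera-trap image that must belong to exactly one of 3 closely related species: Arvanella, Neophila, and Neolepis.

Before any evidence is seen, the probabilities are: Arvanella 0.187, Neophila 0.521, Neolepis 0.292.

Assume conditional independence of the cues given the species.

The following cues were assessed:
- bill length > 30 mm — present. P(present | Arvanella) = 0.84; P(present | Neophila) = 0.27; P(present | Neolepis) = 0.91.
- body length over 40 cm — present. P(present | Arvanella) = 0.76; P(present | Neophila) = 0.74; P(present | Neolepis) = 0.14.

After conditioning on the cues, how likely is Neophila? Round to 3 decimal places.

0.399

For each hypothesis, the unnormalized posterior weight is prior × product of the cue likelihoods:
  Arvanella: 0.187 × 0.84 × 0.76 = 0.11938
  Neophila: 0.521 × 0.27 × 0.74 = 0.1041
  Neolepis: 0.292 × 0.91 × 0.14 = 0.037201
The unnormalized weights sum to 0.26068.
P(Neophila | evidence) = 0.1041 / 0.26068 ≈ 0.399.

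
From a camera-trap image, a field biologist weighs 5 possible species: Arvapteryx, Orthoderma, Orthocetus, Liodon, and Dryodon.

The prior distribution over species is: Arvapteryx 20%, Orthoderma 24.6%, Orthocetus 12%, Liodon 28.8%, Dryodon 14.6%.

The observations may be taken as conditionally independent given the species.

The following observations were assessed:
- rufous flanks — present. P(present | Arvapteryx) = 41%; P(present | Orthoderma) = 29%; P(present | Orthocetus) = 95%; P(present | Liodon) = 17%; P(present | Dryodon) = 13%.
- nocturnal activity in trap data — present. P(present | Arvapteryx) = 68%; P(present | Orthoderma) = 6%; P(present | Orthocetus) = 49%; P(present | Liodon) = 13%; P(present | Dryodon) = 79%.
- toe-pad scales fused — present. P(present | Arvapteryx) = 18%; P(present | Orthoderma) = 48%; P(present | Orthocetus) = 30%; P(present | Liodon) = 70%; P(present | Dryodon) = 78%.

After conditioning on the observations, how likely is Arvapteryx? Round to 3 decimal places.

0.223

By Bayes' rule with conditional independence, the unnormalized weight for each hypothesis is prior × ∏ likelihoods:
  Arvapteryx: 0.200 × 0.41 × 0.68 × 0.18 = 0.010037
  Orthoderma: 0.246 × 0.29 × 0.06 × 0.48 = 0.0020546
  Orthocetus: 0.120 × 0.95 × 0.49 × 0.30 = 0.016758
  Liodon: 0.288 × 0.17 × 0.13 × 0.70 = 0.0044554
  Dryodon: 0.146 × 0.13 × 0.79 × 0.78 = 0.011695
Normalizing constant Z = 0.010037 + 0.0020546 + 0.016758 + 0.0044554 + 0.011695 = 0.045.
P(Arvapteryx | evidence) = 0.010037 / 0.045 ≈ 0.223.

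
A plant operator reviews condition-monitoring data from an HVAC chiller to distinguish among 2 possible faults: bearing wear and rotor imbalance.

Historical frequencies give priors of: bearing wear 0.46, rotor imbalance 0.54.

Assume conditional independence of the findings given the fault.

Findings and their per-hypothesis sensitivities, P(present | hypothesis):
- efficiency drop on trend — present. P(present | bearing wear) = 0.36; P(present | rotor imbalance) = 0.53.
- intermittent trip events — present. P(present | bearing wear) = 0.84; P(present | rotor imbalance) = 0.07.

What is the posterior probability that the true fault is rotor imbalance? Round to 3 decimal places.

0.126

By Bayes' rule with conditional independence, the unnormalized weight for each hypothesis is prior × ∏ likelihoods:
  bearing wear: 0.46 × 0.36 × 0.84 = 0.1391
  rotor imbalance: 0.54 × 0.53 × 0.07 = 0.020034
Marginal likelihood of the evidence = 0.15914.
P(rotor imbalance | evidence) = 0.020034 / 0.15914 ≈ 0.126.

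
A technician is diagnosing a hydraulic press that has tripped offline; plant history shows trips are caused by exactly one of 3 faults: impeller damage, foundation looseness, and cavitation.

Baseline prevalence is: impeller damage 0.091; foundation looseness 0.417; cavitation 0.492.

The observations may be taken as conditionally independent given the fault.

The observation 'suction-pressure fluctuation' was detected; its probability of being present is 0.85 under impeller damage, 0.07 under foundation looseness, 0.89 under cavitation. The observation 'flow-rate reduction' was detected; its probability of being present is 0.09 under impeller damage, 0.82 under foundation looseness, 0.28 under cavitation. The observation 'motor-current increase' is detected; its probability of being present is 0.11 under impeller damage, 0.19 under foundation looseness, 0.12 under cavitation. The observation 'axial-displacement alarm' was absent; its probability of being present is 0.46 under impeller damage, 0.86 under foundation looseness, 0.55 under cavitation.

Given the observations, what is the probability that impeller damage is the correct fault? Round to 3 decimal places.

By Bayes' rule with conditional independence, the unnormalized weight for each hypothesis is prior × ∏ likelihoods (using 1 − P(present | H) for each absent observation):
  impeller damage: 0.091 × 0.85 × 0.09 × 0.11 × (1 − 0.46) = 0.00041351
  foundation looseness: 0.417 × 0.07 × 0.82 × 0.19 × (1 − 0.86) = 0.00063669
  cavitation: 0.492 × 0.89 × 0.28 × 0.12 × (1 − 0.55) = 0.0066207
The unnormalized weights sum to 0.007671.
P(impeller damage | evidence) = 0.00041351 / 0.007671 ≈ 0.054.

0.054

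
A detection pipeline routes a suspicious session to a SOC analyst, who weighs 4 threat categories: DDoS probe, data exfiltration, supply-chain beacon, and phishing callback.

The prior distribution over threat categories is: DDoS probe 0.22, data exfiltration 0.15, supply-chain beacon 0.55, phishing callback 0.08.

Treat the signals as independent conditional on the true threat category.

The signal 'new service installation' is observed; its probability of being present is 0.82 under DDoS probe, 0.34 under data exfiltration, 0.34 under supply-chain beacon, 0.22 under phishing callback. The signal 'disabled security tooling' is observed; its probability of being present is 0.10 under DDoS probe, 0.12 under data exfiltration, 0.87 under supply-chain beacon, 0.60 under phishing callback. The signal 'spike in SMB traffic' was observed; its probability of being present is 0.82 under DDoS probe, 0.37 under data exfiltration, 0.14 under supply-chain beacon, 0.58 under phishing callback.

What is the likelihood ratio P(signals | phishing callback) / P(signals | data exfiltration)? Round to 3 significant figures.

Joint likelihood of the signal pattern under each hypothesis:
  phishing callback: 0.22 × 0.60 × 0.58 = 0.07656
  data exfiltration: 0.34 × 0.12 × 0.37 = 0.015096
Bayes factor = 0.07656 / 0.015096 ≈ 5.07

5.07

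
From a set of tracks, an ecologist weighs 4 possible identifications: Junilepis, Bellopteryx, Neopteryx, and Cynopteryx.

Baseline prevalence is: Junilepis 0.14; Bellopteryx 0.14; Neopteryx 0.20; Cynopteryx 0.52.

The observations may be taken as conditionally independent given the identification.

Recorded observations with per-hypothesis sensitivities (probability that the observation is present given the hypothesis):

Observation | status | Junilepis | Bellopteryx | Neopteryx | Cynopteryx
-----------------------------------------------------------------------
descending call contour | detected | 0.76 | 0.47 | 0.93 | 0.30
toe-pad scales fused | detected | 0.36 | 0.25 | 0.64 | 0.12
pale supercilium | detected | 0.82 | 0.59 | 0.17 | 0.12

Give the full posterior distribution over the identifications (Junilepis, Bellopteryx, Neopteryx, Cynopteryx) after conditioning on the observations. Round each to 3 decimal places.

For each hypothesis, the unnormalized posterior weight is prior × product of the observation likelihoods:
  Junilepis: 0.14 × 0.76 × 0.36 × 0.82 = 0.031409
  Bellopteryx: 0.14 × 0.47 × 0.25 × 0.59 = 0.0097055
  Neopteryx: 0.20 × 0.93 × 0.64 × 0.17 = 0.020237
  Cynopteryx: 0.52 × 0.30 × 0.12 × 0.12 = 0.0022464
The unnormalized weights sum to 0.063598.
P(Junilepis | evidence) = 0.031409 / 0.063598 ≈ 0.494
P(Bellopteryx | evidence) = 0.0097055 / 0.063598 ≈ 0.153
P(Neopteryx | evidence) = 0.020237 / 0.063598 ≈ 0.318
P(Cynopteryx | evidence) = 0.0022464 / 0.063598 ≈ 0.035

0.494, 0.153, 0.318, 0.035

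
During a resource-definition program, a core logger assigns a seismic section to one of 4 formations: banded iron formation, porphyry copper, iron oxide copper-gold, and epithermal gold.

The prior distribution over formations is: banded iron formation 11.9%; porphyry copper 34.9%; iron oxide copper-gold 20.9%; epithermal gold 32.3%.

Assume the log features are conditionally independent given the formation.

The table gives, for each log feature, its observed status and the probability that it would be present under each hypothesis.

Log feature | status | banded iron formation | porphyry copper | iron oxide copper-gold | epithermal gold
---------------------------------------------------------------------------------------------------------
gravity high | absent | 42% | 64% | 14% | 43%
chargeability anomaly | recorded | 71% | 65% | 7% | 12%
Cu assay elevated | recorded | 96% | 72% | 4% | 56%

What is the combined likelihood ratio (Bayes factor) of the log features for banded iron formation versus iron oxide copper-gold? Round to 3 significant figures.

Joint likelihood of the log feature pattern under each hypothesis (using 1 − P(present | H) for each absent log feature):
  banded iron formation: (1 − 0.42) × 0.71 × 0.96 = 0.39533
  iron oxide copper-gold: (1 − 0.14) × 0.07 × 0.04 = 0.002408
Bayes factor = 0.39533 / 0.002408 ≈ 164

164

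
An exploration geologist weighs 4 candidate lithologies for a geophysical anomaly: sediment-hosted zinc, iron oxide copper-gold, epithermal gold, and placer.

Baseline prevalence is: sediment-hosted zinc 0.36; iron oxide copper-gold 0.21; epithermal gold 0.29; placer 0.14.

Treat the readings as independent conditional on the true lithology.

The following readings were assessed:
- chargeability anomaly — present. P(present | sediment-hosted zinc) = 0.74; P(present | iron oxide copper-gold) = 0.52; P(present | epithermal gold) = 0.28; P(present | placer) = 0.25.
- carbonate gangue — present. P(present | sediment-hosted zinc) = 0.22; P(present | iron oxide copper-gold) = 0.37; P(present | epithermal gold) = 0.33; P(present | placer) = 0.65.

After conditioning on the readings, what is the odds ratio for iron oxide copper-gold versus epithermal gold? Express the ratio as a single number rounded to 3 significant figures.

Unnormalized posterior weight (prior times the reading likelihoods) for each of the two hypotheses:
  iron oxide copper-gold: 0.21 × 0.52 × 0.37 = 0.040404
  epithermal gold: 0.29 × 0.28 × 0.33 = 0.026796
Odds(iron oxide copper-gold : epithermal gold) = 0.040404 / 0.026796 ≈ 1.51.

1.51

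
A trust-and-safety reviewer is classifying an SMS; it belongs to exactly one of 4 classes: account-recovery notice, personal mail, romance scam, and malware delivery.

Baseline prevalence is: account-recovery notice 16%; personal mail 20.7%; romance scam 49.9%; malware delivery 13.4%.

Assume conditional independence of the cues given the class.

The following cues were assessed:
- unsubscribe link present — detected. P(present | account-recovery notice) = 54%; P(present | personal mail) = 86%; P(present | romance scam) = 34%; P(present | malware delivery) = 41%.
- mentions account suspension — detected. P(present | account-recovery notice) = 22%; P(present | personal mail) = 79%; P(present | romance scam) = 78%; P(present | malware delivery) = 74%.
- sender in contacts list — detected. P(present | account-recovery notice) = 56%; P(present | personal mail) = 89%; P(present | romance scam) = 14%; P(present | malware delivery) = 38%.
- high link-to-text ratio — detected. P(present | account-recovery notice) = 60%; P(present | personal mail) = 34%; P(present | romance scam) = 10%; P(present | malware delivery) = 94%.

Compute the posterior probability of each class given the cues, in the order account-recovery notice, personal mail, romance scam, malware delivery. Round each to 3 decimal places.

0.098, 0.652, 0.028, 0.222

By Bayes' rule with conditional independence, the unnormalized weight for each hypothesis is prior × ∏ likelihoods:
  account-recovery notice: 0.160 × 0.54 × 0.22 × 0.56 × 0.60 = 0.0063867
  personal mail: 0.207 × 0.86 × 0.79 × 0.89 × 0.34 = 0.042556
  romance scam: 0.499 × 0.34 × 0.78 × 0.14 × 0.10 = 0.0018527
  malware delivery: 0.134 × 0.41 × 0.74 × 0.38 × 0.94 = 0.014522
Marginal likelihood of the evidence = 0.065318.
P(account-recovery notice | evidence) = 0.0063867 / 0.065318 ≈ 0.098
P(personal mail | evidence) = 0.042556 / 0.065318 ≈ 0.652
P(romance scam | evidence) = 0.0018527 / 0.065318 ≈ 0.028
P(malware delivery | evidence) = 0.014522 / 0.065318 ≈ 0.222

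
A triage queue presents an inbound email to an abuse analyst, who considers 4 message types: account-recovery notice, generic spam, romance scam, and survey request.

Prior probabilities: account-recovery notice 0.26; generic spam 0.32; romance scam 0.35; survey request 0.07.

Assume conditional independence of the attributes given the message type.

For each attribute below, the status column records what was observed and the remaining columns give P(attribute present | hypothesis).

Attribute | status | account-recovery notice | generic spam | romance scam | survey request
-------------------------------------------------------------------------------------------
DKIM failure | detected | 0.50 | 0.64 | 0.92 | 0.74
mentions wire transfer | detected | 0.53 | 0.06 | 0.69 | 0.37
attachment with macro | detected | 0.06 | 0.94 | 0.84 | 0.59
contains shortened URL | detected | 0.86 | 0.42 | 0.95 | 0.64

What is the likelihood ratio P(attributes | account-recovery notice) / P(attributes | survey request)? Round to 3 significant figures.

The Bayes factor is the ratio of the joint likelihoods of the attribute pattern under the two hypotheses.
  account-recovery notice: 0.50 × 0.53 × 0.06 × 0.86 = 0.013674
  survey request: 0.74 × 0.37 × 0.59 × 0.64 = 0.10339
Bayes factor = 0.013674 / 0.10339 ≈ 0.132

0.132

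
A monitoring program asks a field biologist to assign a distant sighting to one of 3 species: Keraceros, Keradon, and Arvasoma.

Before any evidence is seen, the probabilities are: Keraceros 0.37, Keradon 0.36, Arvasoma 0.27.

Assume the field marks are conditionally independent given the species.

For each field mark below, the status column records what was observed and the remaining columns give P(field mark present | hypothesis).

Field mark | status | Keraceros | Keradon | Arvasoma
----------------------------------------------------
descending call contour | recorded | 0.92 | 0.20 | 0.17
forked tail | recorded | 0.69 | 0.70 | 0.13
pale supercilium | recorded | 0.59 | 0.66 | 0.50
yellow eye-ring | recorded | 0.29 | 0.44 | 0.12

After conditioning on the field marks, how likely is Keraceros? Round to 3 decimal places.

By Bayes' rule with conditional independence, the unnormalized weight for each hypothesis is prior × ∏ likelihoods:
  Keraceros: 0.37 × 0.92 × 0.69 × 0.59 × 0.29 = 0.040187
  Keradon: 0.36 × 0.20 × 0.70 × 0.66 × 0.44 = 0.014636
  Arvasoma: 0.27 × 0.17 × 0.13 × 0.50 × 0.12 = 0.00035802
The unnormalized weights sum to 0.055181.
P(Keraceros | evidence) = 0.040187 / 0.055181 ≈ 0.728.

0.728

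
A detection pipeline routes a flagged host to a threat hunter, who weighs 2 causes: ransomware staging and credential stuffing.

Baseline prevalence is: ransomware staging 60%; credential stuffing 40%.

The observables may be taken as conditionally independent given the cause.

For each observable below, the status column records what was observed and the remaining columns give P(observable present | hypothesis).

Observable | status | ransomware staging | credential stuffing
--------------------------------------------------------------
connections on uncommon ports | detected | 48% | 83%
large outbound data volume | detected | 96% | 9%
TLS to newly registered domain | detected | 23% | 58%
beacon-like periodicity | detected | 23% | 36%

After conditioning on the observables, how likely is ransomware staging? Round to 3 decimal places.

0.701

For each hypothesis, the unnormalized posterior weight is prior × product of the observable likelihoods:
  ransomware staging: 0.60 × 0.48 × 0.96 × 0.23 × 0.23 = 0.014626
  credential stuffing: 0.40 × 0.83 × 0.09 × 0.58 × 0.36 = 0.0062389
Normalizing constant Z = 0.014626 + 0.0062389 = 0.020865.
P(ransomware staging | evidence) = 0.014626 / 0.020865 ≈ 0.701.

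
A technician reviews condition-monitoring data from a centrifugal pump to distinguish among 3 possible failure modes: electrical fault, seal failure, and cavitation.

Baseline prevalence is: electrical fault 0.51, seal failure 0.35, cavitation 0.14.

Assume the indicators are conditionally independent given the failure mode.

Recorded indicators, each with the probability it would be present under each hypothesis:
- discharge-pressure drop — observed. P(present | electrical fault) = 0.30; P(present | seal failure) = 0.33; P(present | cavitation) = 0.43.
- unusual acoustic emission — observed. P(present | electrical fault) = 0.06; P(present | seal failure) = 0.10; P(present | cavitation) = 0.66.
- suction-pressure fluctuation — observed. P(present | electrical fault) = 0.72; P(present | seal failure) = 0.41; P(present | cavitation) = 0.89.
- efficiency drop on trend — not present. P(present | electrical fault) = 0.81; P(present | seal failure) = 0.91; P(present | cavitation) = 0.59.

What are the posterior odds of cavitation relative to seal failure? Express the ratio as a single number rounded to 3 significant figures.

Unnormalized posterior weight (prior times the indicator likelihoods) for each of the two hypotheses (using 1 − P(present | H) for each absent indicator):
  cavitation: 0.14 × 0.43 × 0.66 × 0.89 × (1 − 0.59) = 0.014498
  seal failure: 0.35 × 0.33 × 0.10 × 0.41 × (1 − 0.91) = 0.00042619
Posterior odds = 0.014498 / 0.00042619 ≈ 34.0.

34.0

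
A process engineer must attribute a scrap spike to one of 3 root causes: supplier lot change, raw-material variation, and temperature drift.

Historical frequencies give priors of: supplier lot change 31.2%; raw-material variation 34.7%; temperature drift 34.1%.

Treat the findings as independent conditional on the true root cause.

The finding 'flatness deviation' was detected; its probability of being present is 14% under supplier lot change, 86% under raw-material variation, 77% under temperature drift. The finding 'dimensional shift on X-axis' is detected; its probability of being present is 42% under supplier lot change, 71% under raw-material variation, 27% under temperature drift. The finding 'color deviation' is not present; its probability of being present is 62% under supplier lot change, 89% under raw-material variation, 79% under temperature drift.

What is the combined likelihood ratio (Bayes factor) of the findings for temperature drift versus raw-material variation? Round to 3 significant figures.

0.650

The Bayes factor is the ratio of the joint likelihoods of the evidence pattern under the two hypotheses (using 1 − P(present | H) for each absent finding).
  temperature drift: 0.77 × 0.27 × (1 − 0.79) = 0.043659
  raw-material variation: 0.86 × 0.71 × (1 − 0.89) = 0.067166
Bayes factor = 0.043659 / 0.067166 ≈ 0.650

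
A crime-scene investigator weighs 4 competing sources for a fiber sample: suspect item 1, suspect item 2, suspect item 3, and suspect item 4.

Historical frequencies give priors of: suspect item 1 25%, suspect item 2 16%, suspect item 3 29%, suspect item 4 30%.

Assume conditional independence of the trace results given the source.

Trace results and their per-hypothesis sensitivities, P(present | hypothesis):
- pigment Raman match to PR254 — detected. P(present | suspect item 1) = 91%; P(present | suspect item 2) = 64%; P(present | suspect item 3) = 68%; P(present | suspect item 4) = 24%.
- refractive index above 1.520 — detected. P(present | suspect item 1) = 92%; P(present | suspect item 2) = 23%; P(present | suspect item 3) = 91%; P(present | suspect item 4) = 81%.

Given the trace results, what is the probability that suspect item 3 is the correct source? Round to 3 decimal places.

0.381

For each hypothesis, the unnormalized posterior weight is prior × product of the trace result likelihoods:
  suspect item 1: 0.25 × 0.91 × 0.92 = 0.2093
  suspect item 2: 0.16 × 0.64 × 0.23 = 0.023552
  suspect item 3: 0.29 × 0.68 × 0.91 = 0.17945
  suspect item 4: 0.30 × 0.24 × 0.81 = 0.05832
Marginal likelihood of the evidence = 0.47062.
P(suspect item 3 | evidence) = 0.17945 / 0.47062 ≈ 0.381.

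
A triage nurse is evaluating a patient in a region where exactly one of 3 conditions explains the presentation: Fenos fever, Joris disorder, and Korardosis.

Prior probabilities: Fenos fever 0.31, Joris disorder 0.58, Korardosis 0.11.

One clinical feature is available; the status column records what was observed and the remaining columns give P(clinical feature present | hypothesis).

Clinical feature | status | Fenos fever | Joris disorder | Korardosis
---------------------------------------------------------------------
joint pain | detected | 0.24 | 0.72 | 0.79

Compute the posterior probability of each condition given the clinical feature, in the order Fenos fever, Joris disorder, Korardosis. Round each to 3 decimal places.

Multiply each prior by the likelihood of the clinical feature:
  Fenos fever: 0.31 × 0.24 = 0.0744
  Joris disorder: 0.58 × 0.72 = 0.4176
  Korardosis: 0.11 × 0.79 = 0.0869
The unnormalized weights sum to 0.5789.
P(Fenos fever | evidence) = 0.0744 / 0.5789 ≈ 0.129
P(Joris disorder | evidence) = 0.4176 / 0.5789 ≈ 0.721
P(Korardosis | evidence) = 0.0869 / 0.5789 ≈ 0.150

0.129, 0.721, 0.150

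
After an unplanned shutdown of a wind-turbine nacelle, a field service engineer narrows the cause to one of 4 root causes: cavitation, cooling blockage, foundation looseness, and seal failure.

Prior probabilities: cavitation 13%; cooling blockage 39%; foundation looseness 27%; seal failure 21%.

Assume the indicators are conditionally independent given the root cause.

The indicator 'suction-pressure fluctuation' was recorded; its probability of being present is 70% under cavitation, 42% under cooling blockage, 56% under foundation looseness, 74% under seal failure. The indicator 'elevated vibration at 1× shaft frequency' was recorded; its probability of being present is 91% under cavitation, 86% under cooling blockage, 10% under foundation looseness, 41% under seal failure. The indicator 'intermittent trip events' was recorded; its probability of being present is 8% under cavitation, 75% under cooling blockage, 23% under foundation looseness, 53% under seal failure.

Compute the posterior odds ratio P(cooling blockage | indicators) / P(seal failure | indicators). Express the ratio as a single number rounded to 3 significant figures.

3.13

The normalizing constant cancels in an odds ratio, so compute prior × likelihood for the two hypotheses only:
  cooling blockage: 0.39 × 0.42 × 0.86 × 0.75 = 0.10565
  seal failure: 0.21 × 0.74 × 0.41 × 0.53 = 0.033768
Posterior odds = 0.10565 / 0.033768 ≈ 3.13.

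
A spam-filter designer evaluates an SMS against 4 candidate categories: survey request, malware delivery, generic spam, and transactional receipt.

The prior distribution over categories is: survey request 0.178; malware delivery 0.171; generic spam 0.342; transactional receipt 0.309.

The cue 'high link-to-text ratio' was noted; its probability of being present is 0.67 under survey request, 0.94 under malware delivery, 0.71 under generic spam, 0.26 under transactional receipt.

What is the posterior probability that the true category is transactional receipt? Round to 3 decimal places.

Multiply each prior by the likelihood of the cue:
  survey request: 0.178 × 0.67 = 0.11926
  malware delivery: 0.171 × 0.94 = 0.16074
  generic spam: 0.342 × 0.71 = 0.24282
  transactional receipt: 0.309 × 0.26 = 0.08034
Marginal likelihood of the evidence = 0.60316.
P(transactional receipt | evidence) = 0.08034 / 0.60316 ≈ 0.133.

0.133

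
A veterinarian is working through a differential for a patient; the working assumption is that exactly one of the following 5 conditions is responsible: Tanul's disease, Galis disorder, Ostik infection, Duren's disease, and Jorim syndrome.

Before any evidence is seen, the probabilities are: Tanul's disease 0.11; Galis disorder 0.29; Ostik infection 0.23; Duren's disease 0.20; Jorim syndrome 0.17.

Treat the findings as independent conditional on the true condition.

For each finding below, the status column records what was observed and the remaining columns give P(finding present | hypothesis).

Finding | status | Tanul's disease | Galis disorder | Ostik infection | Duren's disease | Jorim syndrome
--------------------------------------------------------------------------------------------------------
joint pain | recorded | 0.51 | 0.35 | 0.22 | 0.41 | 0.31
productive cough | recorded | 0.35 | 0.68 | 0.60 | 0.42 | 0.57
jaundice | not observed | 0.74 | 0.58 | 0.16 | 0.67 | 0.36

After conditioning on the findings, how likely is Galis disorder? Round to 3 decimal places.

0.321

For each hypothesis, the unnormalized posterior weight is prior × product of the finding likelihoods (using 1 − P(present | H) for each absent finding):
  Tanul's disease: 0.11 × 0.51 × 0.35 × (1 − 0.74) = 0.0051051
  Galis disorder: 0.29 × 0.35 × 0.68 × (1 − 0.58) = 0.028988
  Ostik infection: 0.23 × 0.22 × 0.60 × (1 − 0.16) = 0.025502
  Duren's disease: 0.20 × 0.41 × 0.42 × (1 − 0.67) = 0.011365
  Jorim syndrome: 0.17 × 0.31 × 0.57 × (1 − 0.36) = 0.019225
Marginal likelihood of the evidence = 0.090186.
P(Galis disorder | evidence) = 0.028988 / 0.090186 ≈ 0.321.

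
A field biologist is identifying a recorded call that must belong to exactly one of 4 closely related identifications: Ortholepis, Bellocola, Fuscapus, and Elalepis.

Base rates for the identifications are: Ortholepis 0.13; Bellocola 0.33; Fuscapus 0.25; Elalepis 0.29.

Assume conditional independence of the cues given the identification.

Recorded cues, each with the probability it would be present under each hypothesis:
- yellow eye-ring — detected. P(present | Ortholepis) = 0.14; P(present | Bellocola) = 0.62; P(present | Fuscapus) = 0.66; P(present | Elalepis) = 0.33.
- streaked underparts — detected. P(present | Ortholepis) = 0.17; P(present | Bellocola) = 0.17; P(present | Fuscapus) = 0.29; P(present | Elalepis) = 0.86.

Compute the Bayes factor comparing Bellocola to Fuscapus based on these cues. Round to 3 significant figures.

Take the product of per-cue likelihoods under each hypothesis, then divide.
  Bellocola: 0.62 × 0.17 = 0.1054
  Fuscapus: 0.66 × 0.29 = 0.1914
Bayes factor = 0.1054 / 0.1914 ≈ 0.551

0.551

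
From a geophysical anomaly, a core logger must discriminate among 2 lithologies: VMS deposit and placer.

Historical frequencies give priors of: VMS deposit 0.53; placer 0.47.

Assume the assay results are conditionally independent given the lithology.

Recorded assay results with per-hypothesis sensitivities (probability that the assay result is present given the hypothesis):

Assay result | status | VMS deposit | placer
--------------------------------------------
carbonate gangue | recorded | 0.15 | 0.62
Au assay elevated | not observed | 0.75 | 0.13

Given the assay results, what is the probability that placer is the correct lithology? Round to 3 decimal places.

For each hypothesis, the unnormalized posterior weight is prior × product of the assay result likelihoods (using 1 − P(present | H) for each absent assay result):
  VMS deposit: 0.53 × 0.15 × (1 − 0.75) = 0.019875
  placer: 0.47 × 0.62 × (1 − 0.13) = 0.25352
Normalizing constant Z = 0.019875 + 0.25352 = 0.27339.
P(placer | evidence) = 0.25352 / 0.27339 ≈ 0.927.

0.927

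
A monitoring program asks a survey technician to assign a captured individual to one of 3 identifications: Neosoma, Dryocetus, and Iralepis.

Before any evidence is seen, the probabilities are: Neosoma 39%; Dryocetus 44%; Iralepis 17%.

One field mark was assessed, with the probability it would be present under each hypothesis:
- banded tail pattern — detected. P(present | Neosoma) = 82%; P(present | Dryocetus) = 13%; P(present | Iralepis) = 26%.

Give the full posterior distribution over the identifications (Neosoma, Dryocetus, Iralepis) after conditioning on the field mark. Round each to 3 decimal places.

0.759, 0.136, 0.105

For each hypothesis, the unnormalized posterior weight is prior × likelihood:
  Neosoma: 0.39 × 0.82 = 0.3198
  Dryocetus: 0.44 × 0.13 = 0.0572
  Iralepis: 0.17 × 0.26 = 0.0442
The unnormalized weights sum to 0.4212.
P(Neosoma | evidence) = 0.3198 / 0.4212 ≈ 0.759
P(Dryocetus | evidence) = 0.0572 / 0.4212 ≈ 0.136
P(Iralepis | evidence) = 0.0442 / 0.4212 ≈ 0.105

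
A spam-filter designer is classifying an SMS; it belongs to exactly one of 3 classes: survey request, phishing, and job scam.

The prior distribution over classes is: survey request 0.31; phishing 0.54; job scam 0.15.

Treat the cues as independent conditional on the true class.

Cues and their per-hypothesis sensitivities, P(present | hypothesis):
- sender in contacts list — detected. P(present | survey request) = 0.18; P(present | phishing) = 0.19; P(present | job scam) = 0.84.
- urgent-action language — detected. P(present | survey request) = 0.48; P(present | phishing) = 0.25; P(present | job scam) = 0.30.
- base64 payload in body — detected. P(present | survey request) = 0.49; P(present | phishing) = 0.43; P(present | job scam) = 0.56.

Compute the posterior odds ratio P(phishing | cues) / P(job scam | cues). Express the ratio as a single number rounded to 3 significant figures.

Unnormalized posterior weight (prior times the cue likelihoods) for each of the two hypotheses:
  phishing: 0.54 × 0.19 × 0.25 × 0.43 = 0.01103
  job scam: 0.15 × 0.84 × 0.30 × 0.56 = 0.021168
Odds(phishing : job scam) = 0.01103 / 0.021168 ≈ 0.521.

0.521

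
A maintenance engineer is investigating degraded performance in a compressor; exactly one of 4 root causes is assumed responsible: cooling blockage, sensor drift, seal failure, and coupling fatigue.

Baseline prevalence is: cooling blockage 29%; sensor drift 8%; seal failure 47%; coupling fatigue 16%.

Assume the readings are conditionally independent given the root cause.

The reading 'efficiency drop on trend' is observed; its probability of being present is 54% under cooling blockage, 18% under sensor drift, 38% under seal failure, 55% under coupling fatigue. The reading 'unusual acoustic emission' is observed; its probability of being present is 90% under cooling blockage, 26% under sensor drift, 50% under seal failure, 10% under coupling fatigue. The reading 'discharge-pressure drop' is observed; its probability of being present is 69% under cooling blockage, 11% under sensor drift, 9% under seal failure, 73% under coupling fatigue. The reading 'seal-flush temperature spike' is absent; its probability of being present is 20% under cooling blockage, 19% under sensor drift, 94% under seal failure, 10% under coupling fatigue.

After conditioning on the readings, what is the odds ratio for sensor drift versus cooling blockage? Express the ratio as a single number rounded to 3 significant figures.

Unnormalized posterior weight (prior times the reading likelihoods) for each of the two hypotheses (using 1 − P(present | H) for each absent reading):
  sensor drift: 0.08 × 0.18 × 0.26 × 0.11 × (1 − 0.19) = 0.00033359
  cooling blockage: 0.29 × 0.54 × 0.90 × 0.69 × (1 − 0.20) = 0.077799
Posterior odds = 0.00033359 / 0.077799 ≈ 0.00429.

0.00429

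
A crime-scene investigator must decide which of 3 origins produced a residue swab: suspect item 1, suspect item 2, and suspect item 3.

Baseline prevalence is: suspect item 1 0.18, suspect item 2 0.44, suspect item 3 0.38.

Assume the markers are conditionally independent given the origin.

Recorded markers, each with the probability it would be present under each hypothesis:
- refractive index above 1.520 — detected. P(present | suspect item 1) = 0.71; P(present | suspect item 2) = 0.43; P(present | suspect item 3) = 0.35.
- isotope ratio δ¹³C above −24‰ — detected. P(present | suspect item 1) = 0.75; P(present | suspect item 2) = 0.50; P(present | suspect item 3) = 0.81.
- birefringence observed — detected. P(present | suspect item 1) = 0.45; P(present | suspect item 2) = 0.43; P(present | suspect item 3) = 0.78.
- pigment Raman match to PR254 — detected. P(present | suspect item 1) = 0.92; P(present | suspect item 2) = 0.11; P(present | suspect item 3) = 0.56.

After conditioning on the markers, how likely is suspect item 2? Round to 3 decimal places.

For each hypothesis, the unnormalized posterior weight is prior × product of the marker likelihoods:
  suspect item 1: 0.18 × 0.71 × 0.75 × 0.45 × 0.92 = 0.039682
  suspect item 2: 0.44 × 0.43 × 0.50 × 0.43 × 0.11 = 0.0044746
  suspect item 3: 0.38 × 0.35 × 0.81 × 0.78 × 0.56 = 0.047056
The unnormalized weights sum to 0.091213.
P(suspect item 2 | evidence) = 0.0044746 / 0.091213 ≈ 0.049.

0.049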